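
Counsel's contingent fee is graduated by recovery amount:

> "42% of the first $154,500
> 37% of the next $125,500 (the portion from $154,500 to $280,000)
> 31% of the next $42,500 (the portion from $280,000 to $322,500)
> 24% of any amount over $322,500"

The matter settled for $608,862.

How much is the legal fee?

$193,226.88

First $154,500 at 42% = $64,890.00
Next $125,500 at 37% = $46,435.00
Next $42,500 at 31% = $13,175.00
Remaining $286,362 at 24% = $68,726.88
Fee: $64,890.00 + $46,435.00 + $13,175.00 + $68,726.88 = $193,226.88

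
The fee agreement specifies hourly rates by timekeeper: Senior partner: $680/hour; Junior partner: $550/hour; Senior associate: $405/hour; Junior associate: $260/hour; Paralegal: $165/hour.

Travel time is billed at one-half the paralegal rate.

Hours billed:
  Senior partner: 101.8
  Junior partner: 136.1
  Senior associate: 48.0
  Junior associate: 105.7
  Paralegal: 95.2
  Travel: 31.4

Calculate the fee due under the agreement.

Senior partner: 101.8 × $680 = $69,224.00
Junior partner: 136.1 × $550 = $74,855.00
Senior associate: 48.0 × $405 = $19,440.00
Junior associate: 105.7 × $260 = $27,482.00
Paralegal: 95.2 × $165 = $15,708.00
Subtotal: $69,224.00 + $74,855.00 + $19,440.00 + $27,482.00 + $15,708.00 = $206,709.00
Travel: 31.4 × ($165 ÷ 2) = 31.4 × $82.50 = $2,590.50
Total: $206,709.00 + $2,590.50 = $209,299.50

$209,299.50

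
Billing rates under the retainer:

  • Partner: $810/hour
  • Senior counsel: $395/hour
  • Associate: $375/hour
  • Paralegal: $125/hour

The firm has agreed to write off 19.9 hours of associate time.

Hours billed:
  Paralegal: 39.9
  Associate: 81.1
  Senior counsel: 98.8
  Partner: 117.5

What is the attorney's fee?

Partner: 117.5 × $810 = $95,175.00
Senior counsel: 98.8 × $395 = $39,026.00
Associate: 81.1 × $375 = $30,412.50
Paralegal: 39.9 × $125 = $4,987.50
Subtotal: $169,601.00
Write-off: 19.9 × $375 = $7,462.50
Total: $169,601.00 − $7,462.50 = $162,138.50

$162,138.50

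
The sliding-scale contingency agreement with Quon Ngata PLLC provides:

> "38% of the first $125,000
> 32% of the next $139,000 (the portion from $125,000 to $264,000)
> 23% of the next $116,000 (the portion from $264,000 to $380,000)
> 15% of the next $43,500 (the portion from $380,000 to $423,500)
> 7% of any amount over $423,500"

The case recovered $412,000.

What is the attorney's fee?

First $125,000 at 38% = $47,500.00
Next $139,000 at 32% = $44,480.00
Next $116,000 at 23% = $26,680.00
Remaining $32,000 at 15% = $4,800.00
Fee: $47,500.00 + $44,480.00 + $26,680.00 + $4,800.00 = $123,460.00

$123,460.00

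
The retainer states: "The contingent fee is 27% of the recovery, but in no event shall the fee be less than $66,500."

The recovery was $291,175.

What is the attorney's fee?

27% of $291,175 = $78,617.25
That exceeds the $66,500 minimum.

$78,617.25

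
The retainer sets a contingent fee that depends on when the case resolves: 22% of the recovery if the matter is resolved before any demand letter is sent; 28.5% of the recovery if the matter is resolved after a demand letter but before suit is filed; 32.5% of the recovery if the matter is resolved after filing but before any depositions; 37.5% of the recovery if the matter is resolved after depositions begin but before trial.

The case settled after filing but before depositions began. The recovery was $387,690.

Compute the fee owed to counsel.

The matter settled after filing but before depositions began, so the 32.5% rate applies.
$387,690 × 32.5% = $125,999.25

$125,999.25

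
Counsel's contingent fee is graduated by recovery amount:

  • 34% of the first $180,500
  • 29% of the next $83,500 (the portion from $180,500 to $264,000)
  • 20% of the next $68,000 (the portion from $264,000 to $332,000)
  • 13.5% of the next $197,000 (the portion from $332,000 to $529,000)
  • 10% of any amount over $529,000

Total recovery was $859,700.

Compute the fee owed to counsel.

First $180,500 at 34% = $61,370.00
Next $83,500 at 29% = $24,215.00
Next $68,000 at 20% = $13,600.00
Next $197,000 at 13.5% = $26,595.00
Remaining $330,700 at 10% = $33,070.00
Fee: $61,370.00 + $24,215.00 + $13,600.00 + $26,595.00 + $33,070.00 = $158,850.00

$158,850.00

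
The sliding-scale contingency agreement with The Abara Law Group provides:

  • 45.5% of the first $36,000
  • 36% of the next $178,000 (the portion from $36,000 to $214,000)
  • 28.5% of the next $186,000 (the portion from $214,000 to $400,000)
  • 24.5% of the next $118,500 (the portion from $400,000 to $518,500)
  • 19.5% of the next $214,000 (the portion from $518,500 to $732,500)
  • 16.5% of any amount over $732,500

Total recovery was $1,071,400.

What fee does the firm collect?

First $36,000 at 45.5% = $16,380.00
Next $178,000 at 36% = $64,080.00
Next $186,000 at 28.5% = $53,010.00
Next $118,500 at 24.5% = $29,032.50
Next $214,000 at 19.5% = $41,730.00
Remaining $338,900 at 16.5% = $55,918.50
Fee: $16,380.00 + $64,080.00 + $53,010.00 + $29,032.50 + $41,730.00 + $55,918.50 = $260,151.00

$260,151.00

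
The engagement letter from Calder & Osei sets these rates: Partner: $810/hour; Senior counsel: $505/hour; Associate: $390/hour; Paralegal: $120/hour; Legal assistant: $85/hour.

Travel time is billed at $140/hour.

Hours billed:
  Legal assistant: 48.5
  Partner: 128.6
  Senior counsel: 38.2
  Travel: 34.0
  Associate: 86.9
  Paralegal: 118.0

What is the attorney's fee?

Partner: 128.6 × $810 = $104,166.00
Senior counsel: 38.2 × $505 = $19,291.00
Associate: 86.9 × $390 = $33,891.00
Paralegal: 118.0 × $120 = $14,160.00
Legal assistant: 48.5 × $85 = $4,122.50
Subtotal: $104,166.00 + $19,291.00 + $33,891.00 + $14,160.00 + $4,122.50 = $175,630.50
Travel: 34.0 × $140 = $4,760.00
Total: $175,630.50 + $4,760.00 = $180,390.50

$180,390.50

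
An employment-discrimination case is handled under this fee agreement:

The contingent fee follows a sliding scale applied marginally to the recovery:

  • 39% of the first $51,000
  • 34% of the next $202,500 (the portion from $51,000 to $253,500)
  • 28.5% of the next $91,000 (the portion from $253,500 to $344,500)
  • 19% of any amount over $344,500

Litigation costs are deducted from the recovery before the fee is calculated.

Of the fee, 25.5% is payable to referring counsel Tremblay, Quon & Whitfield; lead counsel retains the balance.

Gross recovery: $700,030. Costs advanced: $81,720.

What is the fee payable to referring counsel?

$42,508.22

Fee base (net of costs): $700,030 − $81,720 = $618,310
First $51,000 at 39% = $19,890.00
Next $202,500 at 34% = $68,850.00
Next $91,000 at 28.5% = $25,935.00
Remaining $273,810 at 19% = $52,023.90
Fee: $19,890.00 + $68,850.00 + $25,935.00 + $52,023.90 = $166,698.90
Referral share: 25.5% of $166,698.90 = $42,508.22; lead counsel retains $166,698.90 − $42,508.22 = $124,190.68.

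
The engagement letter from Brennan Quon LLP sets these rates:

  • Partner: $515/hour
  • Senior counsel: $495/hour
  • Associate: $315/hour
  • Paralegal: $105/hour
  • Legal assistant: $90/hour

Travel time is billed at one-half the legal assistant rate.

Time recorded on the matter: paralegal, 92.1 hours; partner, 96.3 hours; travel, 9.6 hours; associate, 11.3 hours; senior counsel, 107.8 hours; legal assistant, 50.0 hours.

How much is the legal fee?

$121,117.50

Partner: 96.3 × $515 = $49,594.50
Senior counsel: 107.8 × $495 = $53,361.00
Associate: 11.3 × $315 = $3,559.50
Paralegal: 92.1 × $105 = $9,670.50
Legal assistant: 50.0 × $90 = $4,500.00
Subtotal: $49,594.50 + $53,361.00 + $3,559.50 + $9,670.50 + $4,500.00 = $120,685.50
Travel: 9.6 × ($90 ÷ 2) = 9.6 × $45.00 = $432.00
Total: $120,685.50 + $432.00 = $121,117.50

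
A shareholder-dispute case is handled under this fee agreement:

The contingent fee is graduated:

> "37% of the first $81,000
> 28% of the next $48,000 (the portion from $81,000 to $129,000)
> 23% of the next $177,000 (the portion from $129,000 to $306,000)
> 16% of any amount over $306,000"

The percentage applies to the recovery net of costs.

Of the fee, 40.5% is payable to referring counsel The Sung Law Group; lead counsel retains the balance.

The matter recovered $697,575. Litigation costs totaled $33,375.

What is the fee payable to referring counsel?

$57,279.96

Fee base (net of costs): $697,575 − $33,375 = $664,200
First $81,000 at 37% = $29,970.00
Next $48,000 at 28% = $13,440.00
Next $177,000 at 23% = $40,710.00
Remaining $358,200 at 16% = $57,312.00
Fee: $29,970.00 + $13,440.00 + $40,710.00 + $57,312.00 = $141,432.00
Referral share: 40.5% of $141,432.00 = $57,279.96; lead counsel retains $141,432.00 − $57,279.96 = $84,152.04.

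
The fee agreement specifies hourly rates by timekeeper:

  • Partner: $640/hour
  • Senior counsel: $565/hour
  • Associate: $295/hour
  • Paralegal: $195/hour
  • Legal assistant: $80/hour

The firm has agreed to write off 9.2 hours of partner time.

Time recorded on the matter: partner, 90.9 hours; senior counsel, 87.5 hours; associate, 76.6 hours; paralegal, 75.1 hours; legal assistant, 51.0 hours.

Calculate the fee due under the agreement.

Partner: 90.9 × $640 = $58,176.00
Senior counsel: 87.5 × $565 = $49,437.50
Associate: 76.6 × $295 = $22,597.00
Paralegal: 75.1 × $195 = $14,644.50
Legal assistant: 51.0 × $80 = $4,080.00
Subtotal: $148,935.00
Write-off: 9.2 × $640 = $5,888.00
Total: $148,935.00 − $5,888.00 = $143,047.00

$143,047.00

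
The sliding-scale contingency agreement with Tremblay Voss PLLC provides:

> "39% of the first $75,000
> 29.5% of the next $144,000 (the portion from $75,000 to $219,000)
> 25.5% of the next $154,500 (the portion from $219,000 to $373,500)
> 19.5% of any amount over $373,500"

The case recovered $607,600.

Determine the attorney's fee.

$156,777.00

First $75,000 at 39% = $29,250.00
Next $144,000 at 29.5% = $42,480.00
Next $154,500 at 25.5% = $39,397.50
Remaining $234,100 at 19.5% = $45,649.50
Fee: $29,250.00 + $42,480.00 + $39,397.50 + $45,649.50 = $156,777.00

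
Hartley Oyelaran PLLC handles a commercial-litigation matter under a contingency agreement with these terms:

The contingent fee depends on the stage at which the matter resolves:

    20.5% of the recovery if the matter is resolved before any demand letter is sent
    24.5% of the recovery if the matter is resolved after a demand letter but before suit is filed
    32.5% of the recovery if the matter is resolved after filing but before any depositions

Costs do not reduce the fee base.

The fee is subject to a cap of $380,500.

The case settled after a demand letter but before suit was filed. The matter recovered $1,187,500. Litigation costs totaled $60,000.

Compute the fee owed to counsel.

Fee base is the gross recovery, $1,187,500; costs are reimbursed separately.
The matter settled after a demand letter but before suit was filed, so the 24.5% rate applies.
$1,187,500 × 24.5% = $290,937.50
$290,937.50 is under the $380,500 cap.

$290,937.50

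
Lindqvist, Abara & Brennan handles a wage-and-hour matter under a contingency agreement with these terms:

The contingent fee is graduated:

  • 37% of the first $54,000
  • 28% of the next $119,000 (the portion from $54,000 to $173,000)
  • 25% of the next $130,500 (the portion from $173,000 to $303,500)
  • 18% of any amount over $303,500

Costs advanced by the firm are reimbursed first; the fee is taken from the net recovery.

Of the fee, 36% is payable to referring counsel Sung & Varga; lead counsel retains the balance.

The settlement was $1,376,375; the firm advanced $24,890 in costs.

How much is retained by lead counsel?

$175,719.87

Fee base (net of costs): $1,376,375 − $24,890 = $1,351,485
First $54,000 at 37% = $19,980.00
Next $119,000 at 28% = $33,320.00
Next $130,500 at 25% = $32,625.00
Remaining $1,047,985 at 18% = $188,637.30
Fee: $19,980.00 + $33,320.00 + $32,625.00 + $188,637.30 = $274,562.30
Referral share: 36% of $274,562.30 = $98,842.43; lead counsel retains $274,562.30 − $98,842.43 = $175,719.87.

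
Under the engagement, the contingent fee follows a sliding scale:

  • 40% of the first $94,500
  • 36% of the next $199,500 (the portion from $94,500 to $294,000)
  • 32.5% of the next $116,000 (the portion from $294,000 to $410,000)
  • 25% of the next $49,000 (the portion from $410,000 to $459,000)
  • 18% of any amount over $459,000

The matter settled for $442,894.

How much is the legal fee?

First $94,500 at 40% = $37,800.00
Next $199,500 at 36% = $71,820.00
Next $116,000 at 32.5% = $37,700.00
Remaining $32,894 at 25% = $8,223.50
Fee: $37,800.00 + $71,820.00 + $37,700.00 + $8,223.50 = $155,543.50

$155,543.50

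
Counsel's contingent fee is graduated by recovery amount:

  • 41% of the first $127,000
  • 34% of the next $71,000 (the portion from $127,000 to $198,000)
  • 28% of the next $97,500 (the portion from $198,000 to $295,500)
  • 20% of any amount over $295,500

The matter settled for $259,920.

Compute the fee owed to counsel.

$93,547.60

First $127,000 at 41% = $52,070.00
Next $71,000 at 34% = $24,140.00
Remaining $61,920 at 28% = $17,337.60
Fee: $52,070.00 + $24,140.00 + $17,337.60 = $93,547.60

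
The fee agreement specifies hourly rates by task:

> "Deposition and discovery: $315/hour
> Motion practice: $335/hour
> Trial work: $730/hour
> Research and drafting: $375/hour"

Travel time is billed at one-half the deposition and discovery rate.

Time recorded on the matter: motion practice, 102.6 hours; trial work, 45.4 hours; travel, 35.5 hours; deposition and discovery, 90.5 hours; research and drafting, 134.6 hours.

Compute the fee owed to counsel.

$152,086.75

Deposition and discovery: 90.5 × $315 = $28,507.50
Motion practice: 102.6 × $335 = $34,371.00
Trial work: 45.4 × $730 = $33,142.00
Research and drafting: 134.6 × $375 = $50,475.00
Subtotal: $28,507.50 + $34,371.00 + $33,142.00 + $50,475.00 = $146,495.50
Travel: 35.5 × ($315 ÷ 2) = 35.5 × $157.50 = $5,591.25
Total: $146,495.50 + $5,591.25 = $152,086.75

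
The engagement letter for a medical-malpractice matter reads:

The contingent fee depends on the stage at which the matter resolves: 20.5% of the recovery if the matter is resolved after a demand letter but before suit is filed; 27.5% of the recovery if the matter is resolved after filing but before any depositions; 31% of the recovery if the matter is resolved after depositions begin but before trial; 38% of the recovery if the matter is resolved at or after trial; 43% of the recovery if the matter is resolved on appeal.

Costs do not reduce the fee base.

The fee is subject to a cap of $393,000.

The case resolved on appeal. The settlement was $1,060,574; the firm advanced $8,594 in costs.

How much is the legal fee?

Fee base is the gross recovery, $1,060,574; costs are reimbursed separately.
The matter resolved on appeal, so the 43% rate applies.
$1,060,574 × 43% = $456,046.82
$456,046.82 exceeds the $393,000 cap, so the fee is capped at $393,000.00.

$393,000.00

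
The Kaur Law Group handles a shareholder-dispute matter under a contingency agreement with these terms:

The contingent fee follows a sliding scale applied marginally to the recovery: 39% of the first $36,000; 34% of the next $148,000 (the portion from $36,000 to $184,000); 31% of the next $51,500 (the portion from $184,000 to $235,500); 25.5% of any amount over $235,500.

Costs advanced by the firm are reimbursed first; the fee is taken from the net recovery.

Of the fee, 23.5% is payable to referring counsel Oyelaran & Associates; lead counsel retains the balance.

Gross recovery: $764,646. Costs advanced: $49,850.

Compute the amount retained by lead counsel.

$154,947.29

Fee base (net of costs): $764,646 − $49,850 = $714,796
First $36,000 at 39% = $14,040.00
Next $148,000 at 34% = $50,320.00
Next $51,500 at 31% = $15,965.00
Remaining $479,296 at 25.5% = $122,220.48
Fee: $14,040.00 + $50,320.00 + $15,965.00 + $122,220.48 = $202,545.48
Referral share: 23.5% of $202,545.48 = $47,598.19; lead counsel retains $202,545.48 − $47,598.19 = $154,947.29.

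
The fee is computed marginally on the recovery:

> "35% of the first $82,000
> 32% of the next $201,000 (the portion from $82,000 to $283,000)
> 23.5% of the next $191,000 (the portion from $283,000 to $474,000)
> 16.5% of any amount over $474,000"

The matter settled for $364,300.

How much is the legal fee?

$112,125.50

First $82,000 at 35% = $28,700.00
Next $201,000 at 32% = $64,320.00
Remaining $81,300 at 23.5% = $19,105.50
Fee: $28,700.00 + $64,320.00 + $19,105.50 = $112,125.50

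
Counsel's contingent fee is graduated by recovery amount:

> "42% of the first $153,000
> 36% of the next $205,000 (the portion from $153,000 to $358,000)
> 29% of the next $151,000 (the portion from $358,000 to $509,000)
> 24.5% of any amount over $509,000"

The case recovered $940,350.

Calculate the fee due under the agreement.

First $153,000 at 42% = $64,260.00
Next $205,000 at 36% = $73,800.00
Next $151,000 at 29% = $43,790.00
Remaining $431,350 at 24.5% = $105,680.75
Fee: $64,260.00 + $73,800.00 + $43,790.00 + $105,680.75 = $287,530.75

$287,530.75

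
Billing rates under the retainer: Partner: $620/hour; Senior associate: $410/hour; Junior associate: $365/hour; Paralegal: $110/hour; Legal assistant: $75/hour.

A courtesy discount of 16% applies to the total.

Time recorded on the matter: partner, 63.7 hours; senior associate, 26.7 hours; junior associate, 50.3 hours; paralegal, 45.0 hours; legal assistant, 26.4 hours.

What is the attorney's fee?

Partner: 63.7 × $620 = $39,494.00
Senior associate: 26.7 × $410 = $10,947.00
Junior associate: 50.3 × $365 = $18,359.50
Paralegal: 45.0 × $110 = $4,950.00
Legal assistant: 26.4 × $75 = $1,980.00
Subtotal: $75,730.50
Less 16% discount: −$12,116.88
Total: $75,730.50 − $12,116.88 = $63,613.62

$63,613.62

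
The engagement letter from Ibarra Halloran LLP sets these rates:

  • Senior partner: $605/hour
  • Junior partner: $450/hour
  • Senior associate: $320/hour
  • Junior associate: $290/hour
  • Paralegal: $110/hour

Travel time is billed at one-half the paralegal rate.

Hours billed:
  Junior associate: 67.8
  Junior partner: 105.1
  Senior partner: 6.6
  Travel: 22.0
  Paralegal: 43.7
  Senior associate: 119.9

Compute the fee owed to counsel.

$115,335.00

Senior partner: 6.6 × $605 = $3,993.00
Junior partner: 105.1 × $450 = $47,295.00
Senior associate: 119.9 × $320 = $38,368.00
Junior associate: 67.8 × $290 = $19,662.00
Paralegal: 43.7 × $110 = $4,807.00
Subtotal: $3,993.00 + $47,295.00 + $38,368.00 + $19,662.00 + $4,807.00 = $114,125.00
Travel: 22.0 × ($110 ÷ 2) = 22.0 × $55.00 = $1,210.00
Total: $114,125.00 + $1,210.00 = $115,335.00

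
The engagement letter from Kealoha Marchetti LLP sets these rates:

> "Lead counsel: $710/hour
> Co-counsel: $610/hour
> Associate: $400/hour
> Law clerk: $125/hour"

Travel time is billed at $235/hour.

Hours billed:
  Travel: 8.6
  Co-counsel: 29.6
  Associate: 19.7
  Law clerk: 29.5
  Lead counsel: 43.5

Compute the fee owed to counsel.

$62,529.50

Lead counsel: 43.5 × $710 = $30,885.00
Co-counsel: 29.6 × $610 = $18,056.00
Associate: 19.7 × $400 = $7,880.00
Law clerk: 29.5 × $125 = $3,687.50
Subtotal: $30,885.00 + $18,056.00 + $7,880.00 + $3,687.50 = $60,508.50
Travel: 8.6 × $235 = $2,021.00
Total: $60,508.50 + $2,021.00 = $62,529.50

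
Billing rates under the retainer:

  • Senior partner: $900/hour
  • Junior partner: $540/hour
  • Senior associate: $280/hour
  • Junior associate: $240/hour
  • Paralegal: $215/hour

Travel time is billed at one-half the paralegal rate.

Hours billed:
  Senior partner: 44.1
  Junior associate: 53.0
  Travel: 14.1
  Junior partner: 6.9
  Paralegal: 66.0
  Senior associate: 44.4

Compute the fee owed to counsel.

Senior partner: 44.1 × $900 = $39,690.00
Junior partner: 6.9 × $540 = $3,726.00
Senior associate: 44.4 × $280 = $12,432.00
Junior associate: 53.0 × $240 = $12,720.00
Paralegal: 66.0 × $215 = $14,190.00
Subtotal: $39,690.00 + $3,726.00 + $12,432.00 + $12,720.00 + $14,190.00 = $82,758.00
Travel: 14.1 × ($215 ÷ 2) = 14.1 × $107.50 = $1,515.75
Total: $82,758.00 + $1,515.75 = $84,273.75

$84,273.75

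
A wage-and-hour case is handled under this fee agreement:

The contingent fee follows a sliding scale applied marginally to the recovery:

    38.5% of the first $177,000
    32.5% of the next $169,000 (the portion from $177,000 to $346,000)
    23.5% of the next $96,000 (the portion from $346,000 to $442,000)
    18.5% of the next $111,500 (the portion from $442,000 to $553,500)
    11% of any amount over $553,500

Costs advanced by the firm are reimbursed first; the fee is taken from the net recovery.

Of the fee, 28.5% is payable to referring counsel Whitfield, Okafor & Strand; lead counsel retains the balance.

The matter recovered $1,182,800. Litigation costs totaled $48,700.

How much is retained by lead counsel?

Fee base (net of costs): $1,182,800 − $48,700 = $1,134,100
First $177,000 at 38.5% = $68,145.00
Next $169,000 at 32.5% = $54,925.00
Next $96,000 at 23.5% = $22,560.00
Next $111,500 at 18.5% = $20,627.50
Remaining $580,600 at 11% = $63,866.00
Fee: $68,145.00 + $54,925.00 + $22,560.00 + $20,627.50 + $63,866.00 = $230,123.50
Referral share: 28.5% of $230,123.50 = $65,585.20; lead counsel retains $230,123.50 − $65,585.20 = $164,538.30.

$164,538.30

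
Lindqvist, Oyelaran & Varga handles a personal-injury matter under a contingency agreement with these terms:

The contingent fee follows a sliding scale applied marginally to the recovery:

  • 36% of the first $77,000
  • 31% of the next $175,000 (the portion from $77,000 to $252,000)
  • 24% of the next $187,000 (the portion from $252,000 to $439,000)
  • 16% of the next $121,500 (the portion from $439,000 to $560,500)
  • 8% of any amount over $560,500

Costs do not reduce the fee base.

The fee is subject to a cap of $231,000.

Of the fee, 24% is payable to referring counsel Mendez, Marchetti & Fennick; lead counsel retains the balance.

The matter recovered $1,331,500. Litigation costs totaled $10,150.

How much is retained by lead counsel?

Fee base is the gross recovery, $1,331,500; costs are reimbursed separately.
First $77,000 at 36% = $27,720.00
Next $175,000 at 31% = $54,250.00
Next $187,000 at 24% = $44,880.00
Next $121,500 at 16% = $19,440.00
Remaining $771,000 at 8% = $61,680.00
Fee: $27,720.00 + $54,250.00 + $44,880.00 + $19,440.00 + $61,680.00 = $207,970.00
$207,970.00 is under the $231,000 cap.
Referral share: 24% of $207,970.00 = $49,912.80; lead counsel retains $207,970.00 − $49,912.80 = $158,057.20.

$158,057.20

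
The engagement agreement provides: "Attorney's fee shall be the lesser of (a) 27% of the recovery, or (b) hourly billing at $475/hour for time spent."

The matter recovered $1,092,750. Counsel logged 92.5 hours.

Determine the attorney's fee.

(a) 27% of $1,092,750 = $295,042.50
(b) 92.5 × $475 = $43,937.50
The lesser is (b): $43,937.50.

$43,937.50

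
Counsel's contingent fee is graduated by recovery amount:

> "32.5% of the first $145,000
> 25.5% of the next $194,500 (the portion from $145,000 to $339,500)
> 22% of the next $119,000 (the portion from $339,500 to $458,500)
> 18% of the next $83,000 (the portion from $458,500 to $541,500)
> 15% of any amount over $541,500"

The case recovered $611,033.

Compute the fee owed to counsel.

First $145,000 at 32.5% = $47,125.00
Next $194,500 at 25.5% = $49,597.50
Next $119,000 at 22% = $26,180.00
Next $83,000 at 18% = $14,940.00
Remaining $69,533 at 15% = $10,429.95
Fee: $47,125.00 + $49,597.50 + $26,180.00 + $14,940.00 + $10,429.95 = $148,272.45

$148,272.45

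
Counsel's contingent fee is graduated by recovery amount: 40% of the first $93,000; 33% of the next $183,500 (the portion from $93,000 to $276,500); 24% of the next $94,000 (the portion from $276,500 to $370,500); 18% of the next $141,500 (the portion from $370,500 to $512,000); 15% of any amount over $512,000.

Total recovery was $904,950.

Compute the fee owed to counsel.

$204,727.50

First $93,000 at 40% = $37,200.00
Next $183,500 at 33% = $60,555.00
Next $94,000 at 24% = $22,560.00
Next $141,500 at 18% = $25,470.00
Remaining $392,950 at 15% = $58,942.50
Fee: $37,200.00 + $60,555.00 + $22,560.00 + $25,470.00 + $58,942.50 = $204,727.50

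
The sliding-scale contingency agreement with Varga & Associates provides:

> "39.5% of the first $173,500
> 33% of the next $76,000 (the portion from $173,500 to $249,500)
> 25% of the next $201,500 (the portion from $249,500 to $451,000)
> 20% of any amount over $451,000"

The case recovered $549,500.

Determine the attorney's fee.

$163,687.50

First $173,500 at 39.5% = $68,532.50
Next $76,000 at 33% = $25,080.00
Next $201,500 at 25% = $50,375.00
Remaining $98,500 at 20% = $19,700.00
Fee: $68,532.50 + $25,080.00 + $50,375.00 + $19,700.00 = $163,687.50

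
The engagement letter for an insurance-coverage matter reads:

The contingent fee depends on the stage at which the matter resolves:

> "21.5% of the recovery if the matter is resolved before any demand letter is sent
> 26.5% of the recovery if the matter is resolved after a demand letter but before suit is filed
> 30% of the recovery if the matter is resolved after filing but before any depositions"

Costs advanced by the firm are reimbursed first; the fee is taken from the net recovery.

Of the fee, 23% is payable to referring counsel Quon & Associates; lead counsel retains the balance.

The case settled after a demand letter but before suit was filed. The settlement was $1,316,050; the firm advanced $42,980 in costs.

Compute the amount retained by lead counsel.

Fee base (net of costs): $1,316,050 − $42,980 = $1,273,070
The matter settled after a demand letter but before suit was filed, so the 26.5% rate applies.
$1,273,070 × 26.5% = $337,363.55
Referral share: 23% of $337,363.55 = $77,593.62; lead counsel retains $337,363.55 − $77,593.62 = $259,769.93.

$259,769.93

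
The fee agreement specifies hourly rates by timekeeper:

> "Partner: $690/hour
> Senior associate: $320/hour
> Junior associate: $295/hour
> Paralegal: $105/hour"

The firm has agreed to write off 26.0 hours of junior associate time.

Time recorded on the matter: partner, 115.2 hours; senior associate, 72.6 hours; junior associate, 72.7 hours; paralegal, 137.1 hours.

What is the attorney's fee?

$130,892.00

Partner: 115.2 × $690 = $79,488.00
Senior associate: 72.6 × $320 = $23,232.00
Junior associate: 72.7 × $295 = $21,446.50
Paralegal: 137.1 × $105 = $14,395.50
Subtotal: $138,562.00
Write-off: 26.0 × $295 = $7,670.00
Total: $138,562.00 − $7,670.00 = $130,892.00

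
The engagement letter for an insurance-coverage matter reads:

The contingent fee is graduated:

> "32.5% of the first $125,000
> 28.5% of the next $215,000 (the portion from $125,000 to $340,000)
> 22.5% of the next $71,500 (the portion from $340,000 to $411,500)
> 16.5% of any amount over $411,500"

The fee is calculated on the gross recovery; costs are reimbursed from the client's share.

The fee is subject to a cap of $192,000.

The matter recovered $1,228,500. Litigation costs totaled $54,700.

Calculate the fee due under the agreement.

$192,000.00

Fee base is the gross recovery, $1,228,500; costs are reimbursed separately.
First $125,000 at 32.5% = $40,625.00
Next $215,000 at 28.5% = $61,275.00
Next $71,500 at 22.5% = $16,087.50
Remaining $817,000 at 16.5% = $134,805.00
Fee: $40,625.00 + $61,275.00 + $16,087.50 + $134,805.00 = $252,792.50
$252,792.50 exceeds the $192,000 cap, so the fee is capped at $192,000.00.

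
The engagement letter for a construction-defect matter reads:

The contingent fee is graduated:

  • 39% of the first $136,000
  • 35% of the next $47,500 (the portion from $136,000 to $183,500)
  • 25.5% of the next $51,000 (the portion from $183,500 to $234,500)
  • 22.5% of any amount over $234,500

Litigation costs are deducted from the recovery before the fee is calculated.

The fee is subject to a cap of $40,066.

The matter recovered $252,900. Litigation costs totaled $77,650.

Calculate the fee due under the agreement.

Fee base (net of costs): $252,900 − $77,650 = $175,250
First $136,000 at 39% = $53,040.00
Remaining $39,250 at 35% = $13,737.50
Fee: $53,040.00 + $13,737.50 = $66,777.50
$66,777.50 exceeds the $40,066 cap, so the fee is capped at $40,066.00.

$40,066.00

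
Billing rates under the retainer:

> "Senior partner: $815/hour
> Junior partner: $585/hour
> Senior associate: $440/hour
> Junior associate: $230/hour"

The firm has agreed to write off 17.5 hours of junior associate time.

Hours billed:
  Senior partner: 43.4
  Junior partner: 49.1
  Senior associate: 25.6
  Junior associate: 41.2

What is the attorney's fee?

$80,809.50

Senior partner: 43.4 × $815 = $35,371.00
Junior partner: 49.1 × $585 = $28,723.50
Senior associate: 25.6 × $440 = $11,264.00
Junior associate: 41.2 × $230 = $9,476.00
Subtotal: $84,834.50
Write-off: 17.5 × $230 = $4,025.00
Total: $84,834.50 − $4,025.00 = $80,809.50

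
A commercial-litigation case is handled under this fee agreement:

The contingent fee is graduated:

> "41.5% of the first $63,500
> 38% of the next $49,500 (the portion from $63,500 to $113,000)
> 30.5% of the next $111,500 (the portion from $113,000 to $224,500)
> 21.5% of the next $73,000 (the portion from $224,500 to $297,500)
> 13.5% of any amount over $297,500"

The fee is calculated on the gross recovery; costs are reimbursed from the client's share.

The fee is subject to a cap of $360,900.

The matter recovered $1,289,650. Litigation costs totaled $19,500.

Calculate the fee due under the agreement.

$228,805.25

Fee base is the gross recovery, $1,289,650; costs are reimbursed separately.
First $63,500 at 41.5% = $26,352.50
Next $49,500 at 38% = $18,810.00
Next $111,500 at 30.5% = $34,007.50
Next $73,000 at 21.5% = $15,695.00
Remaining $992,150 at 13.5% = $133,940.25
Fee: $26,352.50 + $18,810.00 + $34,007.50 + $15,695.00 + $133,940.25 = $228,805.25
$228,805.25 is under the $360,900 cap.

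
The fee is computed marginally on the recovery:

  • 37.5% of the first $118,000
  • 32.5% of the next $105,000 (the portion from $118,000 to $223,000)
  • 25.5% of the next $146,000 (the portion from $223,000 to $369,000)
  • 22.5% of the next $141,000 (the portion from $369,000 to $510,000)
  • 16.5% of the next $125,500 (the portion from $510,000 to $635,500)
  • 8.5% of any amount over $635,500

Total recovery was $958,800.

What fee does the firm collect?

First $118,000 at 37.5% = $44,250.00
Next $105,000 at 32.5% = $34,125.00
Next $146,000 at 25.5% = $37,230.00
Next $141,000 at 22.5% = $31,725.00
Next $125,500 at 16.5% = $20,707.50
Remaining $323,300 at 8.5% = $27,480.50
Fee: $44,250.00 + $34,125.00 + $37,230.00 + $31,725.00 + $20,707.50 + $27,480.50 = $195,518.00

$195,518.00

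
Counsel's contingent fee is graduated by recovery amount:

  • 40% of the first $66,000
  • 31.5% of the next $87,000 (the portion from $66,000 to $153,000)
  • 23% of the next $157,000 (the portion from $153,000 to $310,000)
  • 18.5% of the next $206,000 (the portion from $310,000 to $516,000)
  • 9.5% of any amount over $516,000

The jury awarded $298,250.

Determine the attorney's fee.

$87,212.50

First $66,000 at 40% = $26,400.00
Next $87,000 at 31.5% = $27,405.00
Remaining $145,250 at 23% = $33,407.50
Fee: $26,400.00 + $27,405.00 + $33,407.50 = $87,212.50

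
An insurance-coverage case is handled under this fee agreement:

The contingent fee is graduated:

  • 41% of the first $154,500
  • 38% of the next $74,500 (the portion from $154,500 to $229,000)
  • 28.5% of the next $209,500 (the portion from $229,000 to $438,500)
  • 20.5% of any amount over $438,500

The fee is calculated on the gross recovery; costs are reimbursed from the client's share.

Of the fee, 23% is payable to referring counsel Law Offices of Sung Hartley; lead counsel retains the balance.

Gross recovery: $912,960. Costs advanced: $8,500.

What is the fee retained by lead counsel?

$191,442.64

Fee base is the gross recovery, $912,960; costs are reimbursed separately.
First $154,500 at 41% = $63,345.00
Next $74,500 at 38% = $28,310.00
Next $209,500 at 28.5% = $59,707.50
Remaining $474,460 at 20.5% = $97,264.30
Fee: $63,345.00 + $28,310.00 + $59,707.50 + $97,264.30 = $248,626.80
Referral share: 23% of $248,626.80 = $57,184.16; lead counsel retains $248,626.80 − $57,184.16 = $191,442.64.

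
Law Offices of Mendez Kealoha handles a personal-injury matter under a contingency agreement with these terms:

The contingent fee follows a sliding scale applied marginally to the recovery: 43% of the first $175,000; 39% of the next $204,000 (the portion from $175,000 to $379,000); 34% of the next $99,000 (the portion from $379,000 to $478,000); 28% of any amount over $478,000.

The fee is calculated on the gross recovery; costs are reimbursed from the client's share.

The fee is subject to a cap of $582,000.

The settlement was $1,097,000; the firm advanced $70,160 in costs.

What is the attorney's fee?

$361,790.00

Fee base is the gross recovery, $1,097,000; costs are reimbursed separately.
First $175,000 at 43% = $75,250.00
Next $204,000 at 39% = $79,560.00
Next $99,000 at 34% = $33,660.00
Remaining $619,000 at 28% = $173,320.00
Fee: $75,250.00 + $79,560.00 + $33,660.00 + $173,320.00 = $361,790.00
$361,790.00 is under the $582,000 cap.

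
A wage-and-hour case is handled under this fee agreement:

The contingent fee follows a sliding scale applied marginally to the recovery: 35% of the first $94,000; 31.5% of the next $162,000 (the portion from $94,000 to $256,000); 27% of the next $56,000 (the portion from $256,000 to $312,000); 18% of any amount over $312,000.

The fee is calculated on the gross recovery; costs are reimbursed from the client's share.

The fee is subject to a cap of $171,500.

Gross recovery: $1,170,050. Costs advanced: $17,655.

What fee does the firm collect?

$171,500.00

Fee base is the gross recovery, $1,170,050; costs are reimbursed separately.
First $94,000 at 35% = $32,900.00
Next $162,000 at 31.5% = $51,030.00
Next $56,000 at 27% = $15,120.00
Remaining $858,050 at 18% = $154,449.00
Fee: $32,900.00 + $51,030.00 + $15,120.00 + $154,449.00 = $253,499.00
$253,499.00 exceeds the $171,500 cap, so the fee is capped at $171,500.00.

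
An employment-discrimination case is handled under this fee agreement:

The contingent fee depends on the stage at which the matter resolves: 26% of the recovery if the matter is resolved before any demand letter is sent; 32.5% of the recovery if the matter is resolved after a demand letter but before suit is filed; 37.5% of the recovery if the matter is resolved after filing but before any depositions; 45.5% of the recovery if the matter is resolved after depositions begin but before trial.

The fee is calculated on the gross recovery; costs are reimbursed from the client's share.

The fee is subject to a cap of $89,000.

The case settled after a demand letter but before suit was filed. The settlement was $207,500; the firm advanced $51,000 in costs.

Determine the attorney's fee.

Fee base is the gross recovery, $207,500; costs are reimbursed separately.
The matter settled after a demand letter but before suit was filed, so the 32.5% rate applies.
$207,500 × 32.5% = $67,437.50
$67,437.50 is under the $89,000 cap.

$67,437.50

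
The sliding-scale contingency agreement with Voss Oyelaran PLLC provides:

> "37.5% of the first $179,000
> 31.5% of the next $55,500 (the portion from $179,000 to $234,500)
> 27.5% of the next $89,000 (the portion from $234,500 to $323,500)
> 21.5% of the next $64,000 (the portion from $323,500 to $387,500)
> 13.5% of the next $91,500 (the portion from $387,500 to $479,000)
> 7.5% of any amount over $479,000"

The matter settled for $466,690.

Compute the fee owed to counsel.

First $179,000 at 37.5% = $67,125.00
Next $55,500 at 31.5% = $17,482.50
Next $89,000 at 27.5% = $24,475.00
Next $64,000 at 21.5% = $13,760.00
Remaining $79,190 at 13.5% = $10,690.65
Fee: $67,125.00 + $17,482.50 + $24,475.00 + $13,760.00 + $10,690.65 = $133,533.15

$133,533.15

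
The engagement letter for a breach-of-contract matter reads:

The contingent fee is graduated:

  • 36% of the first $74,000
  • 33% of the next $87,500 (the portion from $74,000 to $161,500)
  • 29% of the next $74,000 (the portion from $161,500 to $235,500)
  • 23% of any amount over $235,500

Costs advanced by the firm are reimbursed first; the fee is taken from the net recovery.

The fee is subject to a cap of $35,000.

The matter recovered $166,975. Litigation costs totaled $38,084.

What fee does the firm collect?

$35,000.00

Fee base (net of costs): $166,975 − $38,084 = $128,891
First $74,000 at 36% = $26,640.00
Remaining $54,891 at 33% = $18,114.03
Fee: $26,640.00 + $18,114.03 = $44,754.03
$44,754.03 exceeds the $35,000 cap, so the fee is capped at $35,000.00.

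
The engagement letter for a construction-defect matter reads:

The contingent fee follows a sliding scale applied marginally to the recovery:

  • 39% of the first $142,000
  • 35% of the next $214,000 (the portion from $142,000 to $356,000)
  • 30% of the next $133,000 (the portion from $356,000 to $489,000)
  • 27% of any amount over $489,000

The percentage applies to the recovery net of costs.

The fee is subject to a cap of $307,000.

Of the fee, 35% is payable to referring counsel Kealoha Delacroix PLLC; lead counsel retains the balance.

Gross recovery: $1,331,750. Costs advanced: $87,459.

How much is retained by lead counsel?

Fee base (net of costs): $1,331,750 − $87,459 = $1,244,291
First $142,000 at 39% = $55,380.00
Next $214,000 at 35% = $74,900.00
Next $133,000 at 30% = $39,900.00
Remaining $755,291 at 27% = $203,928.57
Fee: $55,380.00 + $74,900.00 + $39,900.00 + $203,928.57 = $374,108.57
$374,108.57 exceeds the $307,000 cap, so the fee is capped at $307,000.00.
Referral share: 35% of $307,000.00 = $107,450.00; lead counsel retains $307,000.00 − $107,450.00 = $199,550.00.

$199,550.00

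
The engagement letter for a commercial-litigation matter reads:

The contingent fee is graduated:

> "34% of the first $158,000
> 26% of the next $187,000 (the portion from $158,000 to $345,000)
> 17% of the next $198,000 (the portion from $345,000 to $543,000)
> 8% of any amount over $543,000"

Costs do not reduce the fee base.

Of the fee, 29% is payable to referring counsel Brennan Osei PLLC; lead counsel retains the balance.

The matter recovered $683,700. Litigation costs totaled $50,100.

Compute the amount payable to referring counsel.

$42,704.24

Fee base is the gross recovery, $683,700; costs are reimbursed separately.
First $158,000 at 34% = $53,720.00
Next $187,000 at 26% = $48,620.00
Next $198,000 at 17% = $33,660.00
Remaining $140,700 at 8% = $11,256.00
Fee: $53,720.00 + $48,620.00 + $33,660.00 + $11,256.00 = $147,256.00
Referral share: 29% of $147,256.00 = $42,704.24; lead counsel retains $147,256.00 − $42,704.24 = $104,551.76.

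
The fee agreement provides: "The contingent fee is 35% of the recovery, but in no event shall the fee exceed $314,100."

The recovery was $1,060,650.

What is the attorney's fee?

35% of $1,060,650 = $371,227.50
That exceeds the $314,100 cap, so the fee is capped at $314,100.

$314,100.00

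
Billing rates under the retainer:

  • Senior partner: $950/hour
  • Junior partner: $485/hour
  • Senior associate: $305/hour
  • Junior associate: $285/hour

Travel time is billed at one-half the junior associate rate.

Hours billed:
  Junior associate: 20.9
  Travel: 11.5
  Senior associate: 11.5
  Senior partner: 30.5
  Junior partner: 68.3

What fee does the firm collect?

Senior partner: 30.5 × $950 = $28,975.00
Junior partner: 68.3 × $485 = $33,125.50
Senior associate: 11.5 × $305 = $3,507.50
Junior associate: 20.9 × $285 = $5,956.50
Subtotal: $28,975.00 + $33,125.50 + $3,507.50 + $5,956.50 = $71,564.50
Travel: 11.5 × ($285 ÷ 2) = 11.5 × $142.50 = $1,638.75
Total: $71,564.50 + $1,638.75 = $73,203.25

$73,203.25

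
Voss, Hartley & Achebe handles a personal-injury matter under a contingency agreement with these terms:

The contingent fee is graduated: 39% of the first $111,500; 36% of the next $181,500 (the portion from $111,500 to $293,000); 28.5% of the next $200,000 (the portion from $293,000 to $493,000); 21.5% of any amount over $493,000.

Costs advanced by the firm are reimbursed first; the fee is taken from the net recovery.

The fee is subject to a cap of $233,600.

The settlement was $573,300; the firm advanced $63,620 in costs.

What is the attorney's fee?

$169,411.20

Fee base (net of costs): $573,300 − $63,620 = $509,680
First $111,500 at 39% = $43,485.00
Next $181,500 at 36% = $65,340.00
Next $200,000 at 28.5% = $57,000.00
Remaining $16,680 at 21.5% = $3,586.20
Fee: $43,485.00 + $65,340.00 + $57,000.00 + $3,586.20 = $169,411.20
$169,411.20 is under the $233,600 cap.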